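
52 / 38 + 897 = 17069/19 = 898.37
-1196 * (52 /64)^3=-656903/1024 = -641.51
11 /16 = 0.69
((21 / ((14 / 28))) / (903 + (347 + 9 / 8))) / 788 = 84/1971773 = 0.00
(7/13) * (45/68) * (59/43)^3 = 64694385/70284188 = 0.92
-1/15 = -0.07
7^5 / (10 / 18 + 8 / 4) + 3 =151332/23 = 6579.65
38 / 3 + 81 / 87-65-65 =-10127/87 = -116.40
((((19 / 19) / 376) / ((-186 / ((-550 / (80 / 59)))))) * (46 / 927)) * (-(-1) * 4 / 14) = 74635/907629408 = 0.00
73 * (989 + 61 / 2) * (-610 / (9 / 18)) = -90796670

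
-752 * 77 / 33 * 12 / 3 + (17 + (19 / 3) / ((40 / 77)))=-279579/40 = -6989.48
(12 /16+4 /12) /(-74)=-13/888 = -0.01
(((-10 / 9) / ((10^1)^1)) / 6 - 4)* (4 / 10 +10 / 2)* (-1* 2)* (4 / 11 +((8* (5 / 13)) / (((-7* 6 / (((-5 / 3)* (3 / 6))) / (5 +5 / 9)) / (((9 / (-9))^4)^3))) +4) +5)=24388103/57915 = 421.10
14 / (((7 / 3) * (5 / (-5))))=-6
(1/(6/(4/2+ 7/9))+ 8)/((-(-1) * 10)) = 457/540 = 0.85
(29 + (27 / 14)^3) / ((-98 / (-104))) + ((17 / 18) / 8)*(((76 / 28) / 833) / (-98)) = 185812829/4840416 = 38.39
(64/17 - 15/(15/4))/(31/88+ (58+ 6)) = -352/96271 = 0.00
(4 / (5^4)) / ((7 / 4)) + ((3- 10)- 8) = -65609/4375 = -15.00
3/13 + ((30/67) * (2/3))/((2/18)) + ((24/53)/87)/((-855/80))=667731919/228922317 = 2.92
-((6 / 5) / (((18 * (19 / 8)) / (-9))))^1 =24/95 = 0.25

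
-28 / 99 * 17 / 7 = -68/99 = -0.69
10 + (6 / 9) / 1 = 32/3 = 10.67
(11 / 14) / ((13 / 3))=0.18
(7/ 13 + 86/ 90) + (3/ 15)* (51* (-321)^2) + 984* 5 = 617724721/585 = 1055939.69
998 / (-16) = -499/8 = -62.38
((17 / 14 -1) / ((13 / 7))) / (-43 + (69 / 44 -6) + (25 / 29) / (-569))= -1089066/447702931 = 0.00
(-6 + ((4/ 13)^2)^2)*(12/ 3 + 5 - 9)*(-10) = 0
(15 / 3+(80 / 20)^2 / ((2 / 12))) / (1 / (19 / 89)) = 1919/89 = 21.56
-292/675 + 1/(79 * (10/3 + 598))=-41612647/96198300 = -0.43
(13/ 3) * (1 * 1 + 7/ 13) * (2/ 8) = 5/3 = 1.67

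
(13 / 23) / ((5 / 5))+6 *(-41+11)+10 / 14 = -28774/161 = -178.72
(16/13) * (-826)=-13216/13 = -1016.62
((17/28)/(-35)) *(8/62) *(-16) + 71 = 539517/7595 = 71.04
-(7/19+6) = -121/19 = -6.37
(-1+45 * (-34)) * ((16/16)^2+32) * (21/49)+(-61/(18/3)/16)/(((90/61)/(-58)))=-654022717/30240 = -21627.74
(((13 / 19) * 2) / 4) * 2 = 13/19 = 0.68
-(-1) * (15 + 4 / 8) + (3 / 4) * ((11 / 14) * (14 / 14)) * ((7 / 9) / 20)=7451/480 = 15.52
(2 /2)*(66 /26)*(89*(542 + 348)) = 2613930/13 = 201071.54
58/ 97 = 0.60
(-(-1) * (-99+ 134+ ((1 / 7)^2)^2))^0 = 1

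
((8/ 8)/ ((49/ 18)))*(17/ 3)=102/49 = 2.08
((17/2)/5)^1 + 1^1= 27/10 = 2.70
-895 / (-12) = 895/12 = 74.58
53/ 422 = 0.13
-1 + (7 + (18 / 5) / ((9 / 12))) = 54/5 = 10.80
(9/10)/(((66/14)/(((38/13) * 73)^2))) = 80798298/9295 = 8692.66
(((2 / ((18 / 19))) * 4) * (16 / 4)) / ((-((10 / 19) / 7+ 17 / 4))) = -161728/20709 = -7.81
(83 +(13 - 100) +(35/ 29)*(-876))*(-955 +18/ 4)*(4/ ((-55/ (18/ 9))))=-234020704/1595 = -146721.44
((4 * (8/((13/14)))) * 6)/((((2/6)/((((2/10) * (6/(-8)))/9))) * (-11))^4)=21/237916250 = 0.00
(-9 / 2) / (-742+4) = 1/164 = 0.01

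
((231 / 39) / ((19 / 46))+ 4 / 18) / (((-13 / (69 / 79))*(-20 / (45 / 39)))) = 186139/3297697 = 0.06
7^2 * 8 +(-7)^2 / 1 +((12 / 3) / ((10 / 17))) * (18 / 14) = 15741/35 = 449.74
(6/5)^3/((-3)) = -72/125 = -0.58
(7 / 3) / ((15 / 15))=7/3 = 2.33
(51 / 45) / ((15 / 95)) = 323/45 = 7.18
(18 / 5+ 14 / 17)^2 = 141376/7225 = 19.57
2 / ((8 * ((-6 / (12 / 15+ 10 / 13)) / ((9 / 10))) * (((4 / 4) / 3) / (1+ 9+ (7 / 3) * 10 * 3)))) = -918/65 = -14.12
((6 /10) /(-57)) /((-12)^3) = 1/164160 = 0.00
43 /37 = 1.16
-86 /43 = -2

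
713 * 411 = 293043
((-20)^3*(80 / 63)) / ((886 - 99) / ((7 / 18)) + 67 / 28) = -2560000/510579 = -5.01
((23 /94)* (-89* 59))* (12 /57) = -241546/893 = -270.49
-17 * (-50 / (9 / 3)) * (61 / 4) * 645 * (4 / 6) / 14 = 5573875/42 = 132711.31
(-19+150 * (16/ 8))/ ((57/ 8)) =2248/57 = 39.44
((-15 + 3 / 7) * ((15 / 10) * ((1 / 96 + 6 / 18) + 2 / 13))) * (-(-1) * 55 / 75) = -116127/14560 = -7.98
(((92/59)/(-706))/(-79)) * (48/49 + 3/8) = 207/5465852 = 0.00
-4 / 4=-1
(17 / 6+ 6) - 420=-2467/6 = -411.17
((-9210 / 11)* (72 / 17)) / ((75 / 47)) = -2077776/935 = -2222.22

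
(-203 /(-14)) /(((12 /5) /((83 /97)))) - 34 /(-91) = 1174337/211848 = 5.54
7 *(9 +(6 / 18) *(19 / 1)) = 322/3 = 107.33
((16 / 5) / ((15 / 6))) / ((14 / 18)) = 288/175 = 1.65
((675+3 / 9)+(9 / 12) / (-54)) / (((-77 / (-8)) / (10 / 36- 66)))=-4611.27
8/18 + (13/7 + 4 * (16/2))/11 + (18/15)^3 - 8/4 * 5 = -411437/86625 = -4.75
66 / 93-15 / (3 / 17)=-2613/31 = -84.29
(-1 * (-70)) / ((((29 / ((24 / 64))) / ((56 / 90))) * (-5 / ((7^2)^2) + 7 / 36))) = 1411788/482183 = 2.93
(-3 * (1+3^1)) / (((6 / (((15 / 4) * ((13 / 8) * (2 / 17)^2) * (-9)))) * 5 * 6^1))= 117/2312 = 0.05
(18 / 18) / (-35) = -1/35 = -0.03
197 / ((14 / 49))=1379/2 = 689.50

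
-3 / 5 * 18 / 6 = -9/5 = -1.80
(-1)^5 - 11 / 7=-18/7 = -2.57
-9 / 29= -0.31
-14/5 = -2.80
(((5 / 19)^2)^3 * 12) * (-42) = -7875000/47045881 = -0.17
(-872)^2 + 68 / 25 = 19009668/25 = 760386.72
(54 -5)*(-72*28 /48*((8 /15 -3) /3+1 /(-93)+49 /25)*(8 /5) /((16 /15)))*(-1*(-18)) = -48533814/775 = -62624.28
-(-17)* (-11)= -187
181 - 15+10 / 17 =2832/17 = 166.59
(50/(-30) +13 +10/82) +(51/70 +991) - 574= 3695273/8610 = 429.18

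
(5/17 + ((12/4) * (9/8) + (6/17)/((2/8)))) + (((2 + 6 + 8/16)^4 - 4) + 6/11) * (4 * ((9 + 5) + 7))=438200.15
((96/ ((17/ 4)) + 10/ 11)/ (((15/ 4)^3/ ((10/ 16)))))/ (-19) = -35152/2398275 = -0.01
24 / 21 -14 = -90/7 = -12.86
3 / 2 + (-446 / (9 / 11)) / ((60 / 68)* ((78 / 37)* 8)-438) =6678791/2395278 = 2.79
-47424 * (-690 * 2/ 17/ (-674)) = -5711.74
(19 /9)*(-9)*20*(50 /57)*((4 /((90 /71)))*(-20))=568000/27 = 21037.04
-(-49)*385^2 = 7263025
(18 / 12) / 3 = 1/2 = 0.50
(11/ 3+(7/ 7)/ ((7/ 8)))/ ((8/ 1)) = 101/168 = 0.60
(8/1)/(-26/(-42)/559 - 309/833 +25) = 0.32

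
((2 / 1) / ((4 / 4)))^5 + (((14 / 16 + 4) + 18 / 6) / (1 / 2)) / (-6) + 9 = 307/8 = 38.38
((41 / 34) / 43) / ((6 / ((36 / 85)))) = 123/62135 = 0.00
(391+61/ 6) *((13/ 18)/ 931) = 31291/100548 = 0.31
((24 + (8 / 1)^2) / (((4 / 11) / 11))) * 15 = 39930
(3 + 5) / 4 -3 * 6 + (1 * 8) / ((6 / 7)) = -6.67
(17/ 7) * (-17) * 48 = -13872/7 = -1981.71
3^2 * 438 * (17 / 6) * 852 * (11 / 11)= 9515988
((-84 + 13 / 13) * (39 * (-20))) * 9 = 582660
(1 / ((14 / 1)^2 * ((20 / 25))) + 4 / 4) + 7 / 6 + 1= 7463/2352 = 3.17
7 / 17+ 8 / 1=143/17 = 8.41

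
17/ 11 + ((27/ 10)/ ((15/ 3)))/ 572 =44227/28600 = 1.55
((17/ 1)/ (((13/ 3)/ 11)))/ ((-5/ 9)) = -5049/65 = -77.68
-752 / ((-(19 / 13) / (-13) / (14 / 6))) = -889616/57 = -15607.30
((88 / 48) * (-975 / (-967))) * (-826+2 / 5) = -1475760/967 = -1526.12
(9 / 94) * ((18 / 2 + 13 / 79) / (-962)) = -1629/1785953 = 0.00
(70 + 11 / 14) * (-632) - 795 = -318721/7 = -45531.57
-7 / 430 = -0.02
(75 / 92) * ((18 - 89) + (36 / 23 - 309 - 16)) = -170100/529 = -321.55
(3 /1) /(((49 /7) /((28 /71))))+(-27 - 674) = -49759/71 = -700.83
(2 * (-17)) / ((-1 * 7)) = 34/7 = 4.86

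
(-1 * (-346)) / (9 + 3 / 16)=5536/147 = 37.66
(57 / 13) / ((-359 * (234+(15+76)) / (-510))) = 5814/303355 = 0.02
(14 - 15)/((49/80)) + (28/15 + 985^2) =713115547/735 = 970225.23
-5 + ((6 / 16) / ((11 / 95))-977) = -86131/88 = -978.76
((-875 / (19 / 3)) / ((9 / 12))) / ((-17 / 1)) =3500/323 = 10.84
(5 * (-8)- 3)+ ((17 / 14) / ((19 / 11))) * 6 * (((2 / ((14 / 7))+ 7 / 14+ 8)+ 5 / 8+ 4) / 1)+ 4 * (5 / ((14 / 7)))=28281/1064 = 26.58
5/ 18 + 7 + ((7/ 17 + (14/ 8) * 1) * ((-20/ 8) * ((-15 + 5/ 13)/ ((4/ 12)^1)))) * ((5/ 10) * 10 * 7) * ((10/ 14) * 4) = 94292701/3978 = 23703.54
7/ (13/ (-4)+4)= 28/3 = 9.33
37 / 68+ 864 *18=1057573/68 = 15552.54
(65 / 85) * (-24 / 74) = -156/629 = -0.25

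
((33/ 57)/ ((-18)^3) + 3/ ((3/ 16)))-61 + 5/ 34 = -84491287/1883736 = -44.85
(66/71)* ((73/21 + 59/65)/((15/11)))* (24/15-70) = -165086592/807625 = -204.41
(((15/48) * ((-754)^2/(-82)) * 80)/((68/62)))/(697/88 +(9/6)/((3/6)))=-312683800/21607 = -14471.41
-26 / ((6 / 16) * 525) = -208/1575 = -0.13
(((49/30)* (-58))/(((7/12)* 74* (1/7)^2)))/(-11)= 19894/2035 = 9.78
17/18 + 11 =215/18 = 11.94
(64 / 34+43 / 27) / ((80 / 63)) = 2233/816 = 2.74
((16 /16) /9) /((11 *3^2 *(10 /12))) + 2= 2972/1485 = 2.00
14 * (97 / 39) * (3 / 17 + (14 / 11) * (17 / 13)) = 6077050/94809 = 64.10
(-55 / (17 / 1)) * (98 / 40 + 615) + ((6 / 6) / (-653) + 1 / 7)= -1997.49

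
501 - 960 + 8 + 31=-420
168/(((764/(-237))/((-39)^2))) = -15140034/191 = -79267.19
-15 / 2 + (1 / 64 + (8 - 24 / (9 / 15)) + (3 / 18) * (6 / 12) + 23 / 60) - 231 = -259217/960 = -270.02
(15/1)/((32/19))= 285/32 = 8.91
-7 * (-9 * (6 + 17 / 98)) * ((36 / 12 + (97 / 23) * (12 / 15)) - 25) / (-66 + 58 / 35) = 5831595/51796 = 112.59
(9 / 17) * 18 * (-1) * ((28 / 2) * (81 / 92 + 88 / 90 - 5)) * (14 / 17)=345.18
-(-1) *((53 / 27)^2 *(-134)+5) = -372761/729 = -511.33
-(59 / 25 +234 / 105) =-803/175 = -4.59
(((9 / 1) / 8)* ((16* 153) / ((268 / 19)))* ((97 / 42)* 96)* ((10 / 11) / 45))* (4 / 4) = 874.52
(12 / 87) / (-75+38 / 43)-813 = -75140071/92423 = -813.00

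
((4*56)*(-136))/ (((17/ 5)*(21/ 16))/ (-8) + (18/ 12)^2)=-19496960/1083 = -18002.73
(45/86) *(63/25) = 567/430 = 1.32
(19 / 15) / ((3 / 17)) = 323/45 = 7.18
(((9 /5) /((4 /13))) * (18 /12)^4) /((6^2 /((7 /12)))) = 2457/5120 = 0.48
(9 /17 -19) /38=-157/323 = -0.49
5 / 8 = 0.62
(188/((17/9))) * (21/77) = 5076/187 = 27.14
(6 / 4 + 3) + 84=88.50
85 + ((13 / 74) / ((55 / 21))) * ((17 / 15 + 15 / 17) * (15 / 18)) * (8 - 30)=82.52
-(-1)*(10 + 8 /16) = 10.50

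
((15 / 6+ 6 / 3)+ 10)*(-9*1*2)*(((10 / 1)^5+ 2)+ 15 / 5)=-26101305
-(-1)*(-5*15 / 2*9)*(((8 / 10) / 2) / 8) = -135/8 = -16.88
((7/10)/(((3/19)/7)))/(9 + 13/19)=3.20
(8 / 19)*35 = 280/19 = 14.74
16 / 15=1.07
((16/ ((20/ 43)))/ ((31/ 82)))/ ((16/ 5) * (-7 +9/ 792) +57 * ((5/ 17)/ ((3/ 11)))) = 2.33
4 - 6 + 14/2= 5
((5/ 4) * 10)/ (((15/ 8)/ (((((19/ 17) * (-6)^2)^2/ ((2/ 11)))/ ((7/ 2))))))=34309440/2023 = 16959.68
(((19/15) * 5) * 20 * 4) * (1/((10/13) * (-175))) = -1976/525 = -3.76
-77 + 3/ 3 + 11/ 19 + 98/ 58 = -40626/551 = -73.73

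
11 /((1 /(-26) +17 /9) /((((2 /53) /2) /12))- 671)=429/19729 = 0.02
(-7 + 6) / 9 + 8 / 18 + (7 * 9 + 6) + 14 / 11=2330/33 = 70.61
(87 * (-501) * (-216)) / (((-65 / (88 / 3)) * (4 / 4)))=-276167232/65 = -4248726.65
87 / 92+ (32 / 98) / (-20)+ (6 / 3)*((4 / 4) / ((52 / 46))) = 2.70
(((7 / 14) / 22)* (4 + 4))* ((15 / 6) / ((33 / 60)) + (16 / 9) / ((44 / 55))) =1340/1089 = 1.23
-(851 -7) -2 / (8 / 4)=-845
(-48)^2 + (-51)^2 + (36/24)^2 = 19629/4 = 4907.25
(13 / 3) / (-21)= -13/63 = -0.21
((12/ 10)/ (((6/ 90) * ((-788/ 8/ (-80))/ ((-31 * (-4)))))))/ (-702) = -19840/7683 = -2.58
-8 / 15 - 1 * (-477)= 7147/15 = 476.47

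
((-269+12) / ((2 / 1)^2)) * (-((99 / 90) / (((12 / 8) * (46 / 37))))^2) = 42571793/1904400 = 22.35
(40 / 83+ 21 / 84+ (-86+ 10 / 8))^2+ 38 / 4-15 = 194367251/27556 = 7053.54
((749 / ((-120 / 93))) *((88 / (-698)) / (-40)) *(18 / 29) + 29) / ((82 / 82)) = 27.86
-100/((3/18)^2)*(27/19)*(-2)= 194400/19 = 10231.58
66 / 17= 3.88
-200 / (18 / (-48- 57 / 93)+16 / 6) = -452100/5191 = -87.09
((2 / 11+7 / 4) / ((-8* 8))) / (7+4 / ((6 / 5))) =-255/87296 = 0.00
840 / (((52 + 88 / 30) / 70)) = 110250/103 = 1070.39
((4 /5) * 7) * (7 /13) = 3.02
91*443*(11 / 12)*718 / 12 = 159196037/72 = 2211056.07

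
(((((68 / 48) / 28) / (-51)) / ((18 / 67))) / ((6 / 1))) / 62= -67/6749568 = 0.00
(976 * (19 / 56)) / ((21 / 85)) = 197030/147 = 1340.34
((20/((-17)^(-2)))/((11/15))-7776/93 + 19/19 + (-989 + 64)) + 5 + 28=2355357/341 = 6907.21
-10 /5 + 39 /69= -33/23 = -1.43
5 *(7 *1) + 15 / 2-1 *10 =65/2 = 32.50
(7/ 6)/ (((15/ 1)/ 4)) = 14/45 = 0.31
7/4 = 1.75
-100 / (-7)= 100/7 = 14.29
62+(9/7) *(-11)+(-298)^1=-1751/7 = -250.14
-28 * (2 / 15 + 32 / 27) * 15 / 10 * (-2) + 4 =5164/45 = 114.76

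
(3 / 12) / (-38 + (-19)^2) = 1/1292 = 0.00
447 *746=333462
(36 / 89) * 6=216/89 = 2.43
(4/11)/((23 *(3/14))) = 0.07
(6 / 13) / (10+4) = 3/91 = 0.03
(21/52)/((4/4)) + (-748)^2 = 29094229/52 = 559504.40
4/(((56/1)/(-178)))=-89/7 = -12.71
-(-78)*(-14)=-1092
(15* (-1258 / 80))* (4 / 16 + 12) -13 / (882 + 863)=-161348351/55840 = -2889.48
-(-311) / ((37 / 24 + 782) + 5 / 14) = 52248/131695 = 0.40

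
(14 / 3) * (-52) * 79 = -57512/3 = -19170.67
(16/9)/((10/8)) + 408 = 18424/45 = 409.42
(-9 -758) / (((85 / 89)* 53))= -68263/4505 = -15.15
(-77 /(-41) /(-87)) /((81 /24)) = -616/96309 = -0.01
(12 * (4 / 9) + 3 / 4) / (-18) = -73/216 = -0.34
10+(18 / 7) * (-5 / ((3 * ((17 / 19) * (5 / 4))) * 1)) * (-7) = 36.82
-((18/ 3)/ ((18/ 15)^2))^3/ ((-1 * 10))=7.23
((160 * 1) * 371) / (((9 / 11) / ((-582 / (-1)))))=42224746.67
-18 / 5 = -3.60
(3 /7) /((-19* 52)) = -3/6916 = 0.00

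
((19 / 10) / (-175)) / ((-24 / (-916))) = -4351/10500 = -0.41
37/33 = 1.12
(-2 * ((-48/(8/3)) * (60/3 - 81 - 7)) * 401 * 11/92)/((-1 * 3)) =39123.65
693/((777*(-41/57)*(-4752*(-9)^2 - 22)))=171/53085898 = 0.00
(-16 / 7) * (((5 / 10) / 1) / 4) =-2/7 = -0.29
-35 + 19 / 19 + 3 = -31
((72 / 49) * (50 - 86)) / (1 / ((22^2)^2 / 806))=-303595776/19747 = -15374.27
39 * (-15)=-585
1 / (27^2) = 1/729 = 0.00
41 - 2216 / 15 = -1601/15 = -106.73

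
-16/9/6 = -8/27 = -0.30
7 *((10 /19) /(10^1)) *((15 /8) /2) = 105/304 = 0.35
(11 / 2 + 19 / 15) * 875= 35525/6 = 5920.83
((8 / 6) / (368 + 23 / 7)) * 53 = 1484/7797 = 0.19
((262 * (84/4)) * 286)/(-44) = -35763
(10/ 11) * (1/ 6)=5/33 = 0.15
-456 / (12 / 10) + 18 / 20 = -379.10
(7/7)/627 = 1/627 = 0.00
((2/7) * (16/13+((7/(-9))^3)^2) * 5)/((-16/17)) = -852761905/386889048 = -2.20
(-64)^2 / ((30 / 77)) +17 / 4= 631039/60 = 10517.32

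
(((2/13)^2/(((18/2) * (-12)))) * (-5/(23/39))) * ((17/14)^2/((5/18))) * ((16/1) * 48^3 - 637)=511193315/29302 = 17445.68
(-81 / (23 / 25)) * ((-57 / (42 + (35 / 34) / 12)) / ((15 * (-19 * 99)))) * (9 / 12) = -13770/4344263 = 0.00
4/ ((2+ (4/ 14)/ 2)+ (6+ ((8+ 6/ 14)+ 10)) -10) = 7/29 = 0.24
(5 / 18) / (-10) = -1/36 = -0.03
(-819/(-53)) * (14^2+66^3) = 235619748/53 = 4445655.62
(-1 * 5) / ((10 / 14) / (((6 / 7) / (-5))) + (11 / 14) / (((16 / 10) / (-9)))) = 0.58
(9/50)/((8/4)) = 9/100 = 0.09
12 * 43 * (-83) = -42828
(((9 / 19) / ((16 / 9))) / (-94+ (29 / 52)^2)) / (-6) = 1521/3208910 = 0.00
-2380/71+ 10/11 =-25470/781 = -32.61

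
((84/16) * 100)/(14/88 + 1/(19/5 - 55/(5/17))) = 3417.25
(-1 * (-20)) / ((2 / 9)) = 90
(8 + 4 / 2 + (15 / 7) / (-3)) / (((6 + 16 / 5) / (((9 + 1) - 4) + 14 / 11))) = 13000/1771 = 7.34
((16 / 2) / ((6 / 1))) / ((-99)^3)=-4/2910897 = 0.00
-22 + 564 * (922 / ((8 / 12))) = 779990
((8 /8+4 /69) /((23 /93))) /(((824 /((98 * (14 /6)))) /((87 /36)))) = 22510061/7846128 = 2.87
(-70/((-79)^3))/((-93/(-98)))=6860/45852627 = 0.00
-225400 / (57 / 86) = -19384400/57 = -340077.19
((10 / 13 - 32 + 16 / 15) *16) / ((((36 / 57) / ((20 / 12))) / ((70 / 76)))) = -1173.05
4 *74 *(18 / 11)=5328/11 = 484.36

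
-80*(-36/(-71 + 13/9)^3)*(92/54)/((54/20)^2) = -184000/91992891 = 0.00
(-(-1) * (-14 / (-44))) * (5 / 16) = 0.10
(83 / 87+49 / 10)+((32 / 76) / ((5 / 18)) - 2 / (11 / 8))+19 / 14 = 4628198/636405 = 7.27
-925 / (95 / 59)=-10915/19 = -574.47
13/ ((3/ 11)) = 143/3 = 47.67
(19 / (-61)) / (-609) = 19/37149 = 0.00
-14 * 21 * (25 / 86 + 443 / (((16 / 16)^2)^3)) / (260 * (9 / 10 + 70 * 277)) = -5604081/216790262 = -0.03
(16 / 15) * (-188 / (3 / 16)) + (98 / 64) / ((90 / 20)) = -256601/240 = -1069.17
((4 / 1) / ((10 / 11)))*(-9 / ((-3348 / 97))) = 1067/930 = 1.15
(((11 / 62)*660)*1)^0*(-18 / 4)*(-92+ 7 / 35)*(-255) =-210681/2 = -105340.50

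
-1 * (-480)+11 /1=491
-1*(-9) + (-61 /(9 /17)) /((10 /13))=-12671/90 = -140.79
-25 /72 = -0.35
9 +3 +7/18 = 223/18 = 12.39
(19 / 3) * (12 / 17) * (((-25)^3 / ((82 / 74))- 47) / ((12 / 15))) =-55104940/697 = -79060.17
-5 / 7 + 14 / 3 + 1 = 104/21 = 4.95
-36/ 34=-1.06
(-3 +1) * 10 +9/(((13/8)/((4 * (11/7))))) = 1348/91 = 14.81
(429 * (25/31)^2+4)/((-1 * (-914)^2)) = -271969/802815556 = 0.00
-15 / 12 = -5/4 = -1.25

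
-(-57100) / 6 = 28550/3 = 9516.67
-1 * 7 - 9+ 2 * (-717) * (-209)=299690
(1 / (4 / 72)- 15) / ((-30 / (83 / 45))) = -83/450 = -0.18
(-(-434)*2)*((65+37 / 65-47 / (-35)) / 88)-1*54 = 173315/286 = 606.00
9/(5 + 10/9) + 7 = 466/55 = 8.47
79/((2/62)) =2449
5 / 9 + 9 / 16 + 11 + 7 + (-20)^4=23042753/144 = 160019.12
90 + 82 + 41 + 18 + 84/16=236.25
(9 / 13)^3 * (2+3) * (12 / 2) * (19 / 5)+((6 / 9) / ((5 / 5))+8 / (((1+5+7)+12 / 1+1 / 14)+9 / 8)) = 125049424/3222999 = 38.80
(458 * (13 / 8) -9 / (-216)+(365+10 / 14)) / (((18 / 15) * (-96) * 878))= -932405/84962304 = -0.01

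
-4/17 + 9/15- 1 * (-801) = 68116/85 = 801.36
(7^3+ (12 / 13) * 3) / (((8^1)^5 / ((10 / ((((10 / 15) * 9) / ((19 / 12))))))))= 427025/15335424 = 0.03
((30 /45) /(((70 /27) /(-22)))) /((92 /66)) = -3267/805 = -4.06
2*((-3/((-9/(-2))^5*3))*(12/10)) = -128/98415 = 0.00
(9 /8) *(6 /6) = 9/8 = 1.12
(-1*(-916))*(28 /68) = 6412/17 = 377.18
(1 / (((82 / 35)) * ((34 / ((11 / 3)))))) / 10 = 77/16728 = 0.00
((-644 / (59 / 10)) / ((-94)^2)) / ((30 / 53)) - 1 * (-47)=18368138/390993 = 46.98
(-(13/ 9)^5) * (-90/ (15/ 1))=742586/19683 = 37.73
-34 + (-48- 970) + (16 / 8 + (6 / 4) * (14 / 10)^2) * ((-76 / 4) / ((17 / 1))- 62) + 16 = -1145631/850 = -1347.80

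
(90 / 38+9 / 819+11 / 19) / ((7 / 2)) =10230/12103 = 0.85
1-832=-831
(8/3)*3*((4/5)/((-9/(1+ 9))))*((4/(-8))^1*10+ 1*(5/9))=2560/81 = 31.60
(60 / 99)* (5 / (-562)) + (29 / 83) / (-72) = -189239/18471816 = -0.01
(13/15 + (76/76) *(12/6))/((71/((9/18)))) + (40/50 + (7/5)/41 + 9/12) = 280213/174660 = 1.60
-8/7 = -1.14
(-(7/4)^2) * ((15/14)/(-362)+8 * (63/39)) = -39.57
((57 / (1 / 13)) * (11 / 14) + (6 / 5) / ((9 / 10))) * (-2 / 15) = -24509/315 = -77.81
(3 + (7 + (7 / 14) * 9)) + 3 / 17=499/34 = 14.68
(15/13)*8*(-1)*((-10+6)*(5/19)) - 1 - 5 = 3.72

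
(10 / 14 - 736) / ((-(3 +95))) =5147/686 = 7.50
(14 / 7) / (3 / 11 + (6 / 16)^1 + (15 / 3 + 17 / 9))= 1584/5969 = 0.27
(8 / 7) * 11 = 12.57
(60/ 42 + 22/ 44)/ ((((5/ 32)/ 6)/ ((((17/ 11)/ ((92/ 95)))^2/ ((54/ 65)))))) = 101720775/448063 = 227.02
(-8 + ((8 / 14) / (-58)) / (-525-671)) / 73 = -971151/8861762 = -0.11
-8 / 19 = -0.42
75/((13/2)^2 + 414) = 12/73 = 0.16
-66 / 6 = -11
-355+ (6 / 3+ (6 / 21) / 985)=-2433933/6895 = -353.00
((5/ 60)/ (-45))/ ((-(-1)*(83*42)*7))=-1/13177080 = 0.00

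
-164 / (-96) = 41/24 = 1.71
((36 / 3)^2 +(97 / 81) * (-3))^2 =14371681/729 = 19714.24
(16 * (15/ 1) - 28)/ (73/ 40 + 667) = 8480/26753 = 0.32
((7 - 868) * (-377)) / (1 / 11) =3570567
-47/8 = -5.88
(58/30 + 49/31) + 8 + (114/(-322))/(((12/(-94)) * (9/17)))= 7525019/449190 = 16.75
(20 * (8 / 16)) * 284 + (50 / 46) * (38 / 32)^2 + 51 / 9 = 50292931/17664 = 2847.20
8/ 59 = 0.14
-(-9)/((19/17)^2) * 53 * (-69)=-9511857/361 = -26348.63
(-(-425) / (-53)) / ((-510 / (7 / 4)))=35/1272 = 0.03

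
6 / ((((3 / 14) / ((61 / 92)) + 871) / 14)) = 35868/372055 = 0.10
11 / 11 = 1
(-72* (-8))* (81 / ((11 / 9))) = 419904/11 = 38173.09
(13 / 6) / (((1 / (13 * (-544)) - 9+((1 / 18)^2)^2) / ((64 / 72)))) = -89361792/417600647 = -0.21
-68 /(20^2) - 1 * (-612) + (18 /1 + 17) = 64683/100 = 646.83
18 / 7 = 2.57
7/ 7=1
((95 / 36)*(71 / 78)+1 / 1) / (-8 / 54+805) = 9553/2260024 = 0.00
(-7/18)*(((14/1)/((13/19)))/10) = -931/1170 = -0.80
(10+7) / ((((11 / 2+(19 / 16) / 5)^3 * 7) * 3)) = 512000/119456127 = 0.00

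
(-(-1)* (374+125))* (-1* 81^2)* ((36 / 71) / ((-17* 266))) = 58930902/160531 = 367.10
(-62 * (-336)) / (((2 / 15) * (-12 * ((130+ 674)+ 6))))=-434/27 = -16.07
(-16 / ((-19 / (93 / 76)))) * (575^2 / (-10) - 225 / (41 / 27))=-506529150/14801 = -34222.63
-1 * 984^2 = -968256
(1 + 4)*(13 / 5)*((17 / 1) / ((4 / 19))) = 4199/4 = 1049.75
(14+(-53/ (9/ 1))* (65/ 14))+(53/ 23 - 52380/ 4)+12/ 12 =-37978397/2898 = -13105.04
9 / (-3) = -3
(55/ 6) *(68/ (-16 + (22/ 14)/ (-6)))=-26180/683 = -38.33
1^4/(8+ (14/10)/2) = 10/87 = 0.11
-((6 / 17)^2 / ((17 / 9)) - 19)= 93023/4913 = 18.93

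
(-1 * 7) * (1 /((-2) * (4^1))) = 7/8 = 0.88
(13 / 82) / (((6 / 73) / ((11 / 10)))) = 10439/4920 = 2.12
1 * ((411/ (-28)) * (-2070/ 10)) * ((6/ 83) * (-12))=-1531386/581 = -2635.78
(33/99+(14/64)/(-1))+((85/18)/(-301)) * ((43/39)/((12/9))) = 2663/26208 = 0.10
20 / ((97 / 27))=540/97 = 5.57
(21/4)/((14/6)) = 9/4 = 2.25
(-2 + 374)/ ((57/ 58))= 7192/19 = 378.53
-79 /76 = -1.04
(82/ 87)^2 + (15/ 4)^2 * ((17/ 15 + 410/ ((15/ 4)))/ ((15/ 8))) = 12555281/15138 = 829.39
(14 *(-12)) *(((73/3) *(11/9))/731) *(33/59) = -494648/129387 = -3.82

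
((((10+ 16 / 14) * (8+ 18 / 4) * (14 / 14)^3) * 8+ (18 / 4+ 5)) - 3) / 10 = 15691/140 = 112.08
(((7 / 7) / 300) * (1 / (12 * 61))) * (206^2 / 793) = 10609/43535700 = 0.00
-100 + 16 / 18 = -892/9 = -99.11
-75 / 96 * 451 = -11275/32 = -352.34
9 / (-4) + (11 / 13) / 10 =-563/260 = -2.17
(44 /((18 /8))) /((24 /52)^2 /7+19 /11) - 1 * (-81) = 18964705/205857 = 92.13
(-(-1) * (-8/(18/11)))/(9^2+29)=-2/45 = -0.04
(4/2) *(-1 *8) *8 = -128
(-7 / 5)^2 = 49/25 = 1.96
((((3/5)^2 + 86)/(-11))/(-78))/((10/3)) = 2159/71500 = 0.03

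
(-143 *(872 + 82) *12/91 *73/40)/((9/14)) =-255354/5 = -51070.80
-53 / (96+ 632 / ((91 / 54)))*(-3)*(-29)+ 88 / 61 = -7274543/871568 = -8.35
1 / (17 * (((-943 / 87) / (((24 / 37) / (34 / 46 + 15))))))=-1044/4667809 = 0.00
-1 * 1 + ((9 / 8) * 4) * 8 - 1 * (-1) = 36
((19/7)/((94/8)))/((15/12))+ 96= 158224/1645 = 96.18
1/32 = 0.03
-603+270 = -333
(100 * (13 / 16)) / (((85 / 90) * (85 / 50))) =14625/289 = 50.61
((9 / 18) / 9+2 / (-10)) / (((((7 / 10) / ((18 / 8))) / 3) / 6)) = -117/14 = -8.36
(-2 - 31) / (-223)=33/223 = 0.15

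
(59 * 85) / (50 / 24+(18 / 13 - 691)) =-156468/21451 = -7.29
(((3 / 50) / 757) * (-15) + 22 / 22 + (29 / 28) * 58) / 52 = 404514/344435 = 1.17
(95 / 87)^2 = 9025/7569 = 1.19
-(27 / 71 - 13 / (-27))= -0.86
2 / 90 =1/45 = 0.02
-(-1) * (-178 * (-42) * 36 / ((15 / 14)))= 1255968/5 = 251193.60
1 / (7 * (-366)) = -1/2562 = 0.00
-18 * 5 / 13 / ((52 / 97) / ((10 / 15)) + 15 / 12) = -34920/10361 = -3.37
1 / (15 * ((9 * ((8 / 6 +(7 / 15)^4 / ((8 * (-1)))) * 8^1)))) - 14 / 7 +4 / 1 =1075573/537599 = 2.00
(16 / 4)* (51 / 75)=68/25 = 2.72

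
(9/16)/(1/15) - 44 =-35.56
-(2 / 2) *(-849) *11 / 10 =9339/10 = 933.90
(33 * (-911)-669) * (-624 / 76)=4794192/19 = 252325.89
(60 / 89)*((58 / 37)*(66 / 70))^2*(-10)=-87921504/5970209 = -14.73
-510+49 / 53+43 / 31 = -834132/1643 = -507.69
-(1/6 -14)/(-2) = -83/12 = -6.92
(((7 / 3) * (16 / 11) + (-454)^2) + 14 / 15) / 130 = 1585.54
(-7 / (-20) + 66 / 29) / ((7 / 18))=13707/2030 = 6.75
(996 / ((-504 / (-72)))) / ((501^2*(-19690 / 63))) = -498/274567205 = 0.00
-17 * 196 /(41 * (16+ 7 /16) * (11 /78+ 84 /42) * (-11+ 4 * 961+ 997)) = -99008/207087515 = 0.00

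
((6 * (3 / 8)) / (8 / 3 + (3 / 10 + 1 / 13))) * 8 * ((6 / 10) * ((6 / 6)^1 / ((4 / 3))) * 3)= 9477/1187 = 7.98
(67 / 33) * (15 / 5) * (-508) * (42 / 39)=-476504/143 = -3332.20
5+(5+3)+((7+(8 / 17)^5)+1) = 29849765/1419857 = 21.02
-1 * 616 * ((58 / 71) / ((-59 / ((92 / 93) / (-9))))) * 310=-32869760/113103 = -290.62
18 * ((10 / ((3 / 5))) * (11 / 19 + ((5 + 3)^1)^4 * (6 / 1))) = 140086500/19 = 7372973.68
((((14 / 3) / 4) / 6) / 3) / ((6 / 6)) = 7/108 = 0.06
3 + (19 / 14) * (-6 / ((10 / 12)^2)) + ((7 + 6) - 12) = -1352/175 = -7.73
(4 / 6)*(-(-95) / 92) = 95/138 = 0.69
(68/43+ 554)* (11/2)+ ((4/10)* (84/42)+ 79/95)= 3057.33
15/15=1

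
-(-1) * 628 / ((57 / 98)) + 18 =62570/57 = 1097.72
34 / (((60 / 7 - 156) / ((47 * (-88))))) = 953.84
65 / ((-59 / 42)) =-2730/59 = -46.27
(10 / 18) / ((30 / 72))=4/3 = 1.33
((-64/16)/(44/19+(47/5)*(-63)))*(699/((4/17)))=1128885/56039 = 20.14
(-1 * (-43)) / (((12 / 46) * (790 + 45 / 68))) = 33626/161295 = 0.21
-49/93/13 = -49/1209 = -0.04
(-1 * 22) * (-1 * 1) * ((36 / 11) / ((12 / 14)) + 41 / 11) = 166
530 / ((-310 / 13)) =-689/31 = -22.23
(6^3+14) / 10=23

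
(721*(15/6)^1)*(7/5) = 5047/2 = 2523.50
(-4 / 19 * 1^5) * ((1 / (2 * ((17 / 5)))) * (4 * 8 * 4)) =-1280/323 = -3.96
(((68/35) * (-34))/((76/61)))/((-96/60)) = 17629/532 = 33.14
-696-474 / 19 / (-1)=-12750/19 = -671.05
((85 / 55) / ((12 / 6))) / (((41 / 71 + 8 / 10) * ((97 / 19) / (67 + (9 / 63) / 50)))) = 179267261/24348940 = 7.36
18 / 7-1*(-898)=6304/7 = 900.57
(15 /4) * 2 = 15/2 = 7.50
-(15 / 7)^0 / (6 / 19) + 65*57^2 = 1267091/6 = 211181.83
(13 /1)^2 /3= 56.33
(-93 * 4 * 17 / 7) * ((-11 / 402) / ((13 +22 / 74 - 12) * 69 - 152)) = -12617/31892 = -0.40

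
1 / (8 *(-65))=-1/520 = 0.00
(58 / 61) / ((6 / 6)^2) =58/61 = 0.95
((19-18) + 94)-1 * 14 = 81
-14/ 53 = -0.26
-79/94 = -0.84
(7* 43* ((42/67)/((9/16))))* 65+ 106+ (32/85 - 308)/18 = 374036624/17085 = 21892.69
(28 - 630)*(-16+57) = -24682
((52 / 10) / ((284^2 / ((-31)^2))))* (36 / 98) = 112437/4940180 = 0.02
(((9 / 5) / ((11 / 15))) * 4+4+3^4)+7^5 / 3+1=188039/33 = 5698.15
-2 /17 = -0.12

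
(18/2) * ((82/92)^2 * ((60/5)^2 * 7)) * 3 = 11437524/529 = 21621.03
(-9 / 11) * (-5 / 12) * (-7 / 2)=-105/88 = -1.19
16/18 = 8/9 = 0.89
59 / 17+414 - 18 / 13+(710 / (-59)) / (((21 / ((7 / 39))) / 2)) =48803965/117351 = 415.88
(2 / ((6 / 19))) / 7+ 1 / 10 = 1.00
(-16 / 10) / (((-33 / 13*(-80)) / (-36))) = 78/275 = 0.28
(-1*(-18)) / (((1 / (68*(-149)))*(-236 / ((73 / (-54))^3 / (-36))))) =985380061/18580752 = 53.03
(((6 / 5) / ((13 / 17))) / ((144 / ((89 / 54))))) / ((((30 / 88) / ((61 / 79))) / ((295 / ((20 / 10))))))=59898157/9982440 = 6.00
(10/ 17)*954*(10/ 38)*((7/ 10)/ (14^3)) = 2385/63308 = 0.04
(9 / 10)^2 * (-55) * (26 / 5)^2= -150579/125 = -1204.63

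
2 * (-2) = -4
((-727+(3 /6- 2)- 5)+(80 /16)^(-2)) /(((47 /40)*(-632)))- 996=-36944807/37130 = -995.01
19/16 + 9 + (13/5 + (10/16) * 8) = 1423/80 = 17.79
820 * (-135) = -110700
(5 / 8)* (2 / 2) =5/8 = 0.62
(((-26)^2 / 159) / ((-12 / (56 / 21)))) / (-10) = 676/7155 = 0.09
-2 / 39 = -0.05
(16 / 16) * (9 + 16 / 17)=169/17 = 9.94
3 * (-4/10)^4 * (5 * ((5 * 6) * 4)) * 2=2304/25 = 92.16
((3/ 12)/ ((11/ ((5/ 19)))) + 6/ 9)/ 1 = 0.67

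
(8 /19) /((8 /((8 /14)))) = 4/133 = 0.03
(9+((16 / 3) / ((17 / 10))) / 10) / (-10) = -95/102 = -0.93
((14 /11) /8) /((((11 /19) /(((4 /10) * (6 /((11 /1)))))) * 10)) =399/66550 = 0.01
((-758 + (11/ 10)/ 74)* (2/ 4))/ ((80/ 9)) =-5048181/118400 = -42.64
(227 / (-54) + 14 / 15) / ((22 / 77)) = -6181/540 = -11.45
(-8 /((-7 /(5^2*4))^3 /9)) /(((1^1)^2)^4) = 72000000/343 = 209912.54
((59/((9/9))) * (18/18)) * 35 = 2065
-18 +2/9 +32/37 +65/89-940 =-28338383/29637 = -956.18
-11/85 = -0.13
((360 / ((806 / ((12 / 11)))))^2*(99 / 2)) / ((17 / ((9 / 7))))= 188956800/212593381 = 0.89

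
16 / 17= 0.94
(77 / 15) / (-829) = -77/12435 = -0.01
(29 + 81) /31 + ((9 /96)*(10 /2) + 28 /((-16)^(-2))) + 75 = 7189041/992 = 7247.02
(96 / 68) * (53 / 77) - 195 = -253983/1309 = -194.03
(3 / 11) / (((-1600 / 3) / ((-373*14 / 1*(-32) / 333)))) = -0.26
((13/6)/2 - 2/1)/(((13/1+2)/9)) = -11/20 = -0.55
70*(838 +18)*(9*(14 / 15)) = 503328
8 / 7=1.14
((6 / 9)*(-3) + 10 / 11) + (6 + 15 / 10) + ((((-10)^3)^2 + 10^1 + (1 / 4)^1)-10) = 44000293/44 = 1000006.66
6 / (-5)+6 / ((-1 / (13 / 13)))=-36/5 = -7.20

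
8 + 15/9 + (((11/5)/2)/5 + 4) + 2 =2383/150 = 15.89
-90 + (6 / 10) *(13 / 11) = -4911/55 = -89.29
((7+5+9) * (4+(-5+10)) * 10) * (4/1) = 7560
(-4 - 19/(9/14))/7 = -302/63 = -4.79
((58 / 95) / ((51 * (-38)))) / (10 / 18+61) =-87/16999490 = 0.00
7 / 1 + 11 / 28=207/28 = 7.39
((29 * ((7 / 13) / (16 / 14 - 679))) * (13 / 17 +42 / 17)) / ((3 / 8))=-125048/629187 = -0.20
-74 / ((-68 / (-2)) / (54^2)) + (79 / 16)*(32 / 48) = -2588065/408 = -6343.30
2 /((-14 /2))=-2/7 = -0.29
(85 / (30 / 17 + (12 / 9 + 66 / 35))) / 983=151725/8744768 = 0.02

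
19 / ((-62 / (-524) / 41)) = 204098/31 = 6583.81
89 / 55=1.62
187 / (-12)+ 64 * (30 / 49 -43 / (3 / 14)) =-2512537/196 = -12819.07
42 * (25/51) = 350/17 = 20.59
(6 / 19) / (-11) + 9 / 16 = 1785/3344 = 0.53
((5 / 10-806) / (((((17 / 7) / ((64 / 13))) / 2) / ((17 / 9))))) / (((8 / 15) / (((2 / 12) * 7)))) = -13493.85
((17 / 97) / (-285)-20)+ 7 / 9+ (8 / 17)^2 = -455429254/23968215 = -19.00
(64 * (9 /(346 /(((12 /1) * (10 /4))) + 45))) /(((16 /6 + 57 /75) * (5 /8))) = 64800/13621 = 4.76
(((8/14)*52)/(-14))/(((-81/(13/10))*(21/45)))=676/9261 = 0.07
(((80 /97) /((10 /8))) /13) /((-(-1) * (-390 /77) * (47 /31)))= -76384/11557065 = -0.01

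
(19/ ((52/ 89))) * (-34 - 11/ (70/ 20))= -8455/7 = -1207.86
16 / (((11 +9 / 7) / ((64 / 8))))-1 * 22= -498/43 = -11.58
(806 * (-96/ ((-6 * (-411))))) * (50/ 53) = -644800/21783 = -29.60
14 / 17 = 0.82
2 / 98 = 1/49 = 0.02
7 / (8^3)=7/512 = 0.01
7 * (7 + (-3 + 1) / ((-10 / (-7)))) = 196/5 = 39.20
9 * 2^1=18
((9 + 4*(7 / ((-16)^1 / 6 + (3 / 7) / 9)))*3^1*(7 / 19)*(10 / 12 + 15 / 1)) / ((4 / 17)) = -11067/88 = -125.76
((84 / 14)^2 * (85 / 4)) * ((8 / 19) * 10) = 61200/19 = 3221.05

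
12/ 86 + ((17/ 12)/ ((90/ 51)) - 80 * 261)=-323207813/15480 = -20879.06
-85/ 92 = -0.92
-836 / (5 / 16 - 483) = 13376/7723 = 1.73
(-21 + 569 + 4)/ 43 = 552/43 = 12.84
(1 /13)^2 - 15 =-2534/169 = -14.99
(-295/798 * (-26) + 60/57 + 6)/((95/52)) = 345748/37905 = 9.12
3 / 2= 1.50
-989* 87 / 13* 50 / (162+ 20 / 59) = -2038.54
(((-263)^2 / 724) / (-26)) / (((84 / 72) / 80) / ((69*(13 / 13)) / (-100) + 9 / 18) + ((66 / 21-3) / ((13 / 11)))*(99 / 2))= -27598431/44364367 = -0.62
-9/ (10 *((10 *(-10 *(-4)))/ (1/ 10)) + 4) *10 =-45/20002 = 0.00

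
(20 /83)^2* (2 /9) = 800/62001 = 0.01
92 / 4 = 23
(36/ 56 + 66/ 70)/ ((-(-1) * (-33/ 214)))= -3959/385 = -10.28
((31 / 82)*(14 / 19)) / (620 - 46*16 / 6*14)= -651/2564468 = 0.00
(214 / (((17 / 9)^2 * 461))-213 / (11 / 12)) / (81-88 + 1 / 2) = 680685300/19051747 = 35.73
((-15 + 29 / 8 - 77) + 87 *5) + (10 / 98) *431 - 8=149981/392 = 382.60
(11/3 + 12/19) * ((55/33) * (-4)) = -4900/171 = -28.65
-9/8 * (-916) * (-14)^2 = 201978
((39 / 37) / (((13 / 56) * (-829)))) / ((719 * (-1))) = 168/22053887 = 0.00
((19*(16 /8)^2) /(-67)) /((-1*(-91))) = -76/6097 = -0.01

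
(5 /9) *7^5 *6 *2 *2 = 672280/3 = 224093.33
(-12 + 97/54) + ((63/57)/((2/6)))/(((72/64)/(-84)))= -264485/1026 = -257.78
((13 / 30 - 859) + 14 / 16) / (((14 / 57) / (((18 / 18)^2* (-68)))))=33244129/140 = 237458.06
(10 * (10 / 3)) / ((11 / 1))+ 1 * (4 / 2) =166/33 = 5.03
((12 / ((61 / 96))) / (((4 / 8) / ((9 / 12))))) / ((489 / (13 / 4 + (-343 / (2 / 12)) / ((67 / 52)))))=-61515792/666181 = -92.34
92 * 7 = 644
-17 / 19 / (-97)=17/1843 = 0.01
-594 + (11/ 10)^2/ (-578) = -34333321/57800 = -594.00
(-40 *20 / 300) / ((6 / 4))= -16/9 = -1.78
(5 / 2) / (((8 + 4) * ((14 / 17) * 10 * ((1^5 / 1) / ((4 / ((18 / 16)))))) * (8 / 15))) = 85/504 = 0.17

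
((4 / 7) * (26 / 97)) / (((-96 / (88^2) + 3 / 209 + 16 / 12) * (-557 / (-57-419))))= 97551168/995160151 = 0.10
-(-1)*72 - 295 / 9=353/9 = 39.22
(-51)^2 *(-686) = -1784286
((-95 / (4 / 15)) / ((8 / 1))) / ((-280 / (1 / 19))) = 15/1792 = 0.01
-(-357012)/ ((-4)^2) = 89253/4 = 22313.25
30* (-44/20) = -66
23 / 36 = 0.64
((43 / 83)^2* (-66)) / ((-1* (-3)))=-40678/6889 = -5.90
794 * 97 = 77018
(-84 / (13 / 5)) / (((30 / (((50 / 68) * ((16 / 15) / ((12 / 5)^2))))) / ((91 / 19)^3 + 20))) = -259802375/13642551 = -19.04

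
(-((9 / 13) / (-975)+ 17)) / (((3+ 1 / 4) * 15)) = -287288/823875 = -0.35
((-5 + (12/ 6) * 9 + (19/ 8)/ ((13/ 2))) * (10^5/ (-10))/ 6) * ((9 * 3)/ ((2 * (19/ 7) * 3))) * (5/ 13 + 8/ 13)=-9121875/247 = -36930.67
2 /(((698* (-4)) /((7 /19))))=-7/26524 = 0.00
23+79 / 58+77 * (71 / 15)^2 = 22831031/13050 = 1749.50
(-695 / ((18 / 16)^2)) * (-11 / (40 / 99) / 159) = 134552/1431 = 94.03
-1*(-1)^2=-1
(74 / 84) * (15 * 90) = 8325/7 = 1189.29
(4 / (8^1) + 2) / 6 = 0.42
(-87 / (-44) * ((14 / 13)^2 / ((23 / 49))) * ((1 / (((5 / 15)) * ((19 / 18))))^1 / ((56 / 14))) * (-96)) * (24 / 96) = -83.31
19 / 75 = 0.25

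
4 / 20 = 1/5 = 0.20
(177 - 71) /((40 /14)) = 371/10 = 37.10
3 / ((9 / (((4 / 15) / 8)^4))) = 1/2430000 = 0.00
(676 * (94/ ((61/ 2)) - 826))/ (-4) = 8483462/61 = 139073.15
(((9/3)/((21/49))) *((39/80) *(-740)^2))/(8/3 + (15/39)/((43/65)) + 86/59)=218808639/551 = 397111.87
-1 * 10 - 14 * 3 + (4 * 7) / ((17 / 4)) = -772/17 = -45.41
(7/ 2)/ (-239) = -7/478 = -0.01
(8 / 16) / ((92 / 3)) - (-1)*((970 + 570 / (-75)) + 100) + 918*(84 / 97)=1857.39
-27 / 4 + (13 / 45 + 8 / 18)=-361/60 = -6.02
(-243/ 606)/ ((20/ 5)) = -81/808 = -0.10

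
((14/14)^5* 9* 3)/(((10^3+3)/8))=216/1003 = 0.22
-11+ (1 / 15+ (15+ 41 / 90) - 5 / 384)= 25973/5760 = 4.51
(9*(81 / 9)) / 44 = 81/44 = 1.84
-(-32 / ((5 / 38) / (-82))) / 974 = -49856/2435 = -20.47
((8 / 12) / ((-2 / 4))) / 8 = -1/6 = -0.17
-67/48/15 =-0.09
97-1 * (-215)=312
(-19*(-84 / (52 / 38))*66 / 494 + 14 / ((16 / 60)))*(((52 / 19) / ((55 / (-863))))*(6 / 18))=-40510946/13585 = -2982.04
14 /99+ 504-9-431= 6350/99 = 64.14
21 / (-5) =-21/5 = -4.20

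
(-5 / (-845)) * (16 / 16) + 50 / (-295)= -1631/9971 = -0.16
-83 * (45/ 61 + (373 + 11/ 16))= -30331437/976 = -31077.29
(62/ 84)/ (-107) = -31/4494 = -0.01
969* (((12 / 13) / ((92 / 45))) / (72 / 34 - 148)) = -444771/148304 = -3.00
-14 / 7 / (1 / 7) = -14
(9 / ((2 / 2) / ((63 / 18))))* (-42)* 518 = -685314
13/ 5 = 2.60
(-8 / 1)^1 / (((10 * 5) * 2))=-2/25 = -0.08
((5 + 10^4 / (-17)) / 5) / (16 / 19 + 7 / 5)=-62795/1207 = -52.03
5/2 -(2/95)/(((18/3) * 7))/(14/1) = 34912/13965 = 2.50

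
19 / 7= 2.71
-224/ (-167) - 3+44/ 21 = 1531/3507 = 0.44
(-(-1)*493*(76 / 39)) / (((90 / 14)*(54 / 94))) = 12326972/47385 = 260.15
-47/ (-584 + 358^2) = -47/127580 = 0.00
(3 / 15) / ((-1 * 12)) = -1/60 = -0.02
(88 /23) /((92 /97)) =2134/529 = 4.03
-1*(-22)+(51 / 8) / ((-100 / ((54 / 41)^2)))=7359221/336200 = 21.89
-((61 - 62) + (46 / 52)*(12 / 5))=-1.12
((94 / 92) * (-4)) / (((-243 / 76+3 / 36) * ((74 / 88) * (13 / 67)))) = 31590768/3927365 = 8.04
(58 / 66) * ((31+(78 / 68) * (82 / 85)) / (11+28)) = 1345426/1859715 = 0.72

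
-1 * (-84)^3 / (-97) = -592704/97 = -6110.35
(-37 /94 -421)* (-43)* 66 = 56208009/47 = 1195915.09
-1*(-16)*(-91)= -1456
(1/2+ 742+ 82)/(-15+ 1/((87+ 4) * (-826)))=-3645551/66323 = -54.97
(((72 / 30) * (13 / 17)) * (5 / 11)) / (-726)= -26/22627 = 0.00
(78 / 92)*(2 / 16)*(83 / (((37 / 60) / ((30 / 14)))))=728325/23828 = 30.57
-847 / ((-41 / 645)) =546315/41 = 13324.76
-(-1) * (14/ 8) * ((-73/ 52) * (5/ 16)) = -2555/3328 = -0.77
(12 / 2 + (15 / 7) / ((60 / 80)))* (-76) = -4712/7 = -673.14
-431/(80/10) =-431/8 = -53.88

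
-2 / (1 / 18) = -36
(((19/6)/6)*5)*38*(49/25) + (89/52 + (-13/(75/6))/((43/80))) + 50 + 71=31928849/100620 = 317.32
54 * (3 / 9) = 18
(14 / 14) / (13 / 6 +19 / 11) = 66/257 = 0.26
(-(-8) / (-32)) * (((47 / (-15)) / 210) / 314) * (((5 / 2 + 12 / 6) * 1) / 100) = 47/87920000 = 0.00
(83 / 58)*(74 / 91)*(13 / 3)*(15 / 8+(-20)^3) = -196497935/4872 = -40332.09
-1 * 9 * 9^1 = -81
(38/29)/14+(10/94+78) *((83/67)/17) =62869806/10867199 = 5.79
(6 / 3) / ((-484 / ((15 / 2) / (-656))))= 15/317504 = 0.00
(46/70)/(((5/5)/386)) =8878/35 = 253.66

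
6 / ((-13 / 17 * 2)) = -51/13 = -3.92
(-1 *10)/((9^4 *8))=-5/26244 = 0.00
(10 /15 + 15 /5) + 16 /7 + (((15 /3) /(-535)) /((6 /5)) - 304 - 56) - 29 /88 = -23358221/65912 = -354.38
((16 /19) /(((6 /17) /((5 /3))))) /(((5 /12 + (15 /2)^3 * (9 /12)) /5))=21760/346731 = 0.06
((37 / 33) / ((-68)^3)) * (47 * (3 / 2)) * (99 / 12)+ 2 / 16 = 309215/2515456 = 0.12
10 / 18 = 0.56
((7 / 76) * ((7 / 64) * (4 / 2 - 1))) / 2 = 49/9728 = 0.01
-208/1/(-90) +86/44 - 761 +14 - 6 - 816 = -1549087/990 = -1564.73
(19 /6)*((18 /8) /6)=19/16 = 1.19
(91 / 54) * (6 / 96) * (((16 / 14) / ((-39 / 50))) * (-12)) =50/27 = 1.85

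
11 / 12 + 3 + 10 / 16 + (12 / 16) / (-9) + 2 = 6.46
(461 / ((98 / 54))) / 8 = 12447/392 = 31.75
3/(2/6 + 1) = 9/4 = 2.25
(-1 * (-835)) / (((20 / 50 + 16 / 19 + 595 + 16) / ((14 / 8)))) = 79325/33236 = 2.39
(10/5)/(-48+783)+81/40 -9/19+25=26.55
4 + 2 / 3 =14/3 = 4.67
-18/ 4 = -9/2 = -4.50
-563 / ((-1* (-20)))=-563/20 = -28.15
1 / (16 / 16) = 1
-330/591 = -0.56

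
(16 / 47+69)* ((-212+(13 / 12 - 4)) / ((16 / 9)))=-8382.61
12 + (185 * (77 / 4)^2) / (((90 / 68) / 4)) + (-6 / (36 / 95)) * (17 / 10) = 7458145/36 = 207170.69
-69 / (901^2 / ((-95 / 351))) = 2185/94980717 = 0.00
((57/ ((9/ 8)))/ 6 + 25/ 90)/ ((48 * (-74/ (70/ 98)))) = -785/447552 = 0.00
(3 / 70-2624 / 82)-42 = -5177/70 = -73.96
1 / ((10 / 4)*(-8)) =-1/20 = -0.05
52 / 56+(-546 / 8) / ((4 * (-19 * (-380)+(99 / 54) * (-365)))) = 291161/314440 = 0.93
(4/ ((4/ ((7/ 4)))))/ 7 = 1/4 = 0.25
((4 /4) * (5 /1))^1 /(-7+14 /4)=-10/7 = -1.43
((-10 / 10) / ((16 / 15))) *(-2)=15/8 = 1.88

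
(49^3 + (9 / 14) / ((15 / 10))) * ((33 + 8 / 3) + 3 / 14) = 620541911/147 = 4221373.54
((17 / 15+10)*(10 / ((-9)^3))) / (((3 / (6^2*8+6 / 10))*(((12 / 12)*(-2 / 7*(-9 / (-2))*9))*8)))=562289/3542940 = 0.16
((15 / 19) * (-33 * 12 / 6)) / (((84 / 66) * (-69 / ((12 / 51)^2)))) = 29040/884051 = 0.03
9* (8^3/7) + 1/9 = 41479/63 = 658.40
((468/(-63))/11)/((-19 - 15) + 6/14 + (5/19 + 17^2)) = -988/374077 = 0.00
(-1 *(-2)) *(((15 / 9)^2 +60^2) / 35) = 12970/63 = 205.87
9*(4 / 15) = 12/5 = 2.40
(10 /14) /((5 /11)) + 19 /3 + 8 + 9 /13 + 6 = 22.60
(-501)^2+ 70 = 251071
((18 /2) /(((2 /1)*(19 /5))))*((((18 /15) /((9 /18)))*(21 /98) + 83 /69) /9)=4147/18354 = 0.23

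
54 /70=27/35 = 0.77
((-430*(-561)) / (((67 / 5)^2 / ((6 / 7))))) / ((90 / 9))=3618450/31423 = 115.15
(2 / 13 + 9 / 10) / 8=137/1040 = 0.13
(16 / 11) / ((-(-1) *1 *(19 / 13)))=208/209 = 1.00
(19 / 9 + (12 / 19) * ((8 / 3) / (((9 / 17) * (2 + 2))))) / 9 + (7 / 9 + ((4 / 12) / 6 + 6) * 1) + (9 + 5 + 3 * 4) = 102055/3078 = 33.16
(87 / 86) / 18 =29/516 = 0.06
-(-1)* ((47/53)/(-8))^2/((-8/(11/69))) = -24299/99236352 = 0.00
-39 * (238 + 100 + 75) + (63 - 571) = -16615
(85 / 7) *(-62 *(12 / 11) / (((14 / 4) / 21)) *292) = -110796480/77 = -1438915.32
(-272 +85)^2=34969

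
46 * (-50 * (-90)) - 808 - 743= 205449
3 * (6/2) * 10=90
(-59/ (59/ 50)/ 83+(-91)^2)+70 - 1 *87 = 8263.40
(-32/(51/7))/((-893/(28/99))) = 6272/4508757 = 0.00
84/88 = 21/22 = 0.95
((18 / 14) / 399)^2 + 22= 19068751/866761 = 22.00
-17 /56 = -0.30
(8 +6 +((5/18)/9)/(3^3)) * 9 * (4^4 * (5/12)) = 9798560/729 = 13441.10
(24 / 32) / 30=1/40 = 0.02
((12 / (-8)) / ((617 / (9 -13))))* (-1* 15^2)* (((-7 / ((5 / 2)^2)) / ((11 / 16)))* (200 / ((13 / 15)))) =72576000/88231 = 822.57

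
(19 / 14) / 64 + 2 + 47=43923/896 = 49.02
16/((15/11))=176/15 = 11.73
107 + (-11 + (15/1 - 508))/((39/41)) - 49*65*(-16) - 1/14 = 9197749/182 = 50537.08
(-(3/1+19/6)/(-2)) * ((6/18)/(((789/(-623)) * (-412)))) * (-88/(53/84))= -3549854/12921453 = -0.27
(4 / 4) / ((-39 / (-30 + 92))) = -62/39 = -1.59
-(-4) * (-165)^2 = 108900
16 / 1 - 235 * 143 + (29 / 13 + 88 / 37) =-16154092/481 = -33584.39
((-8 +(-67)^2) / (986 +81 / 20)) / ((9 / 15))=448100/59403 = 7.54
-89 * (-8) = 712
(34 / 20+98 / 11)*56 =32676/55 = 594.11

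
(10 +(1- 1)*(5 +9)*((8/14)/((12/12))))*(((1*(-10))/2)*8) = -400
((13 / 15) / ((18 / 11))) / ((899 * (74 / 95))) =2717/3592404 = 0.00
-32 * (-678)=21696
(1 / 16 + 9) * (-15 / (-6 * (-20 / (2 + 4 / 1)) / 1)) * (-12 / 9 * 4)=145/4 = 36.25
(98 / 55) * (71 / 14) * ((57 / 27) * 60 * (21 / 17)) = 264404/187 = 1413.93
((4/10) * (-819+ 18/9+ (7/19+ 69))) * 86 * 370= -9515854.74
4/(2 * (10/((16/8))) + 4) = 2/7 = 0.29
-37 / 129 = -0.29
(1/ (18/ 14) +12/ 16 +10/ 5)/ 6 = 127/216 = 0.59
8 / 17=0.47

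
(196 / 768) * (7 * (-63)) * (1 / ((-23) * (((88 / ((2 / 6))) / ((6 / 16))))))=7203/1036288 = 0.01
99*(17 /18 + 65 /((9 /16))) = 23067/2 = 11533.50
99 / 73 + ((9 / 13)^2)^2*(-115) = -52252056/2084953 = -25.06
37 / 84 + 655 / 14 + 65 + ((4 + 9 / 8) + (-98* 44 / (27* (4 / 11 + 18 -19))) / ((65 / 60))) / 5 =5227933/32760 = 159.58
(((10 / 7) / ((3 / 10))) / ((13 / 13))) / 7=100/147 = 0.68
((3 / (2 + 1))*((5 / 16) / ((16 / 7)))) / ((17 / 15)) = 525/4352 = 0.12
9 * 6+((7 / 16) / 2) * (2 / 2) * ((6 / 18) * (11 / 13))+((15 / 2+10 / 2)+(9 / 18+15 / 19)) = 67.85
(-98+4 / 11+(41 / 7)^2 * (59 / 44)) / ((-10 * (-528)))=-22265/2276736 = -0.01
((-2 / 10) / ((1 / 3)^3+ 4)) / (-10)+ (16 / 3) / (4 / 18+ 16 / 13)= 340539/92650 = 3.68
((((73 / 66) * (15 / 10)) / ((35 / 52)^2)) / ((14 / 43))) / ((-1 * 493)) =-1060982/46502225 = -0.02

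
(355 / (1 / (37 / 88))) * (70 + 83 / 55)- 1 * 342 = 10000935/968 = 10331.54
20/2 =10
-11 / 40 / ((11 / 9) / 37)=-8.32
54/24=9/4 = 2.25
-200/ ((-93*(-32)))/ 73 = -25/27156 = 0.00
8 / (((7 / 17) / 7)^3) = 39304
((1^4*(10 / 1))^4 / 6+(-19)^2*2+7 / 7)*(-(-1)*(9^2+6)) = 207901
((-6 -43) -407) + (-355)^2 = 125569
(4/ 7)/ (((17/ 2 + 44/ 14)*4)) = 2/163 = 0.01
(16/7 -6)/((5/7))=-26/5 = -5.20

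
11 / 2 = 5.50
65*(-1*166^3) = -297329240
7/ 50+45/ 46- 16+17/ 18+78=663049/10350 = 64.06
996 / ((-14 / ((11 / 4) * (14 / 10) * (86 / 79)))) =-117777/395 = -298.17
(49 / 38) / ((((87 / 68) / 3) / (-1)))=-1666/551 = -3.02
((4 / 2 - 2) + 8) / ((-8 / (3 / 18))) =-1/6 = -0.17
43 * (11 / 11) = 43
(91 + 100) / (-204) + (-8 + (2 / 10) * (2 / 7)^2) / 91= -4657369/4548180 = -1.02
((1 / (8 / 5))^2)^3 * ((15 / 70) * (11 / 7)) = 515625/25690112 = 0.02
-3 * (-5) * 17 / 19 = 255/19 = 13.42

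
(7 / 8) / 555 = 7/4440 = 0.00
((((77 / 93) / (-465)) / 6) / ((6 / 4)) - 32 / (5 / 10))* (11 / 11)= -24909197/389205 = -64.00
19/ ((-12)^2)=19/144 = 0.13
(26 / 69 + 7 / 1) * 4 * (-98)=-199528/69 = -2891.71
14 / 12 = 7/6 = 1.17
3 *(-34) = -102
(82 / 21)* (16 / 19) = 1312/399 = 3.29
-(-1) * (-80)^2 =6400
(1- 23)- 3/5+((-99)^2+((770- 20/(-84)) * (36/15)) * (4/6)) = 1156132/105 = 11010.78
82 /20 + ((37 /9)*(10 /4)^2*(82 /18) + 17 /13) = 2579011/21060 = 122.46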